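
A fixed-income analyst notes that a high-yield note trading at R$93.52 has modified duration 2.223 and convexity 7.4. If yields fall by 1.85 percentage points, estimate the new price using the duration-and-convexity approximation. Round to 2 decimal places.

R$97.48

Duration effect: -D_mod·Δy = -2.223 × (-0.0185) = +0.0411255
Convexity effect: ½·C·(Δy)² = 0.5 × 7.4 × (-0.0185)² = +0.001266325
ΔP/P ≈ +0.0411255 + 0.001266325 = +0.042391825
New price ≈ 93.52 × (1 + 0.042391825) = 97.484483474.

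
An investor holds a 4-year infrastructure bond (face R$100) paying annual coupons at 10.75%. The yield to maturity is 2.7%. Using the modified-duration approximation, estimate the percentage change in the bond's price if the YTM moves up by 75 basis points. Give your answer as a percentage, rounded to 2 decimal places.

Periodic yield y = 0.027. Modified duration first:
  t   CF        PV=CF/(1+0.027)^t    t·PV
  1        10.75        10.4674        10.4674
  2        10.75        10.1922        20.3844
  3        10.75         9.9242        29.7727
  4       110.75        99.5547       398.2190
  Σ                    130.1386       458.8435
P = 130.1386; D_Mac = 3.52581 yrs; D_mod = 3.52581/(1+0.027) = 3.43311 yrs.
ΔP/P ≈ -D_mod · Δy = -3.43311 × (+0.0075) = -0.025748 = -2.5748%.

-2.57%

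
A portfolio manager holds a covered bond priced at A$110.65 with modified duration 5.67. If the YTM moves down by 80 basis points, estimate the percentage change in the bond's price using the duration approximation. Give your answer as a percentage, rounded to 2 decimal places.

Duration approximation: ΔP/P ≈ -D_mod · Δy = -5.67 × (-0.008) = +0.045360.
As a percentage: +4.5360%.

+4.54%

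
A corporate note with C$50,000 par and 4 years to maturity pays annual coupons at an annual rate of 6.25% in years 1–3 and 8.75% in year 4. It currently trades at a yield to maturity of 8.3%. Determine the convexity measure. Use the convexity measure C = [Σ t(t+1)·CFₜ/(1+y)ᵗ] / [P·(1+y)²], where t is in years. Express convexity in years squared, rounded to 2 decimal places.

With y = 0.083:
  t   CF        PV=CF/(1+0.083)^t    t·PV        t(t+1)·PV
  1     3,125.00     2,885.5032     2,885.5032       5,771.0065
  2     3,125.00     2,664.3612     5,328.7225      15,986.1675
  3     3,125.00     2,460.1674     7,380.5021      29,522.0083
  4    54,375.00    39,526.2346   158,104.9382     790,524.6911
  Σ                 47,536.2664   173,699.6660     841,803.8733
P = 47,536.2664.
Convexity = Σ t(t+1)·PV / [P·(1+y)²] = 841,803.8733 / (47,536.2664 × 1.172889) = 15.09833.

15.10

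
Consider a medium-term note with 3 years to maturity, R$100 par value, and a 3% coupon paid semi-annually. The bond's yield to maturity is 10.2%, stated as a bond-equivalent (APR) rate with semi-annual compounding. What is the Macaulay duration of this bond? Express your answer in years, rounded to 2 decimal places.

2.88 years

Periodic yield y = 0.051. Discount each cash flow and weight by its period:
  t   CF        PV=CF/(1+0.051)^t    t·PV
  1         1.50         1.4272         1.4272
  2         1.50         1.3580         2.7159
  3         1.50         1.2921         3.8762
  4         1.50         1.2294         4.9175
  5         1.50         1.1697         5.8485
  6       101.50        75.3095       451.8570
  Σ                     81.7858       470.6423
Price P = Σ PV = 81.7858.
Macaulay duration = Σ(t·PV) / P = 470.6423 / 81.7858 = 5.75457 half-year periods.
In years: 5.75457 / 2 = 2.87729 years.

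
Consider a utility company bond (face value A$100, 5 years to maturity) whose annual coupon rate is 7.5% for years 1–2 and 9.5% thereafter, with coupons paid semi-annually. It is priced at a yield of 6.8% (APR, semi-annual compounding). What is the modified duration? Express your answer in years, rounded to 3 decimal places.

4.108 years

Periodic yield y = 0.034. First find Macaulay duration:
  t   CF        PV=CF/(1+0.034)^t    t·PV
  1         3.75         3.6267         3.6267
  2         3.75         3.5074         7.0149
  3         3.75         3.3921        10.1763
  4         3.75         3.2806        13.1223
  5         4.75         4.0187        20.0937
  6         4.75         3.8866        23.3196
  7         4.75         3.7588        26.3116
  8         4.75         3.6352        29.0817
  9         4.75         3.5157        31.6411
  10      104.75        74.9806       749.8055
  Σ                    107.6024       914.1935
P = 107.6024; Macaulay duration = 914.1935 / 107.6024 = 8.49603 half-year periods = 4.24802 years.
Modified duration = D_Mac / (1 + y) = 4.24802 / 1.034 = 4.10833 years.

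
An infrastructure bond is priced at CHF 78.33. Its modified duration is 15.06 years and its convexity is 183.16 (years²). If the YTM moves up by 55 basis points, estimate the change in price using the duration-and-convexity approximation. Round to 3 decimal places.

-CHF 6.271

Duration effect: -D_mod·Δy = -15.06 × (+0.0055) = -0.082830
Convexity effect: ½·C·(Δy)² = 0.5 × 183.16 × (0.0055)² = +0.002770295
ΔP/P ≈ -0.082830 + 0.002770295 = -0.080059705
ΔP ≈ 78.33 × (-0.080059705) = -6.27107669265.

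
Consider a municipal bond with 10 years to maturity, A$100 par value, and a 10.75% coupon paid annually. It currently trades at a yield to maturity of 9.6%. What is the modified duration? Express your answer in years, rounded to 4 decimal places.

6.1232 years

Periodic yield y = 0.096. First find Macaulay duration:
  t   CF        PV=CF/(1+0.096)^t    t·PV
  1        10.75         9.8084         9.8084
  2        10.75         8.9493        17.8985
  3        10.75         8.1654        24.4962
  4        10.75         7.4502        29.8007
  5        10.75         6.7976        33.9880
  6        10.75         6.2022        37.2131
  7        10.75         5.6589        39.6125
  8        10.75         5.1633        41.3061
  9        10.75         4.7110        42.3990
  10      110.75        44.2831       442.8312
  Σ                    107.1893       719.3538
P = 107.1893; Macaulay duration = 719.3538 / 107.1893 = 6.71106 years.
Modified duration = D_Mac / (1 + y) = 6.71106 / 1.096 = 6.12323 years.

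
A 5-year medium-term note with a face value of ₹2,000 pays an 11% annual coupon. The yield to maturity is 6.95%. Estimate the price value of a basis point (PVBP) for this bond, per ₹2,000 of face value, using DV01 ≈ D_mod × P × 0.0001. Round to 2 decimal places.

₹0.91

Periodic yield y = 0.0695.
  t   CF        PV=CF/(1+0.0695)^t    t·PV
  1       220.00       205.7036       205.7036
  2       220.00       192.3362       384.6725
  3       220.00       179.8375       539.5126
  4       220.00       168.1510       672.6041
  5     2,220.00     1,586.5327     7,932.6635
  Σ                  2,332.5611     9,735.1563
P = 2,332.5611; D_Mac = 4.17359 yrs; D_mod = 3.90238 yrs.
DV01 ≈ 3.90238 × 2,332.5611 × 0.0001 = 0.910253.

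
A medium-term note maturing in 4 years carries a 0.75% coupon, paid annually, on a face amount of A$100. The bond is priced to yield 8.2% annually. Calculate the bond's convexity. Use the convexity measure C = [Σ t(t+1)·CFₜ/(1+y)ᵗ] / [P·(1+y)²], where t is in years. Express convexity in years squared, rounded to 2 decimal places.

16.79

With y = 0.082:
  t   CF        PV=CF/(1+0.082)^t    t·PV        t(t+1)·PV
  1         0.75         0.6932         0.6932           1.3863
  2         0.75         0.6406         1.2813           3.8438
  3         0.75         0.5921         1.7762           7.1049
  4       100.75        73.5082       294.0330       1,470.1648
  Σ                     75.4341       297.7836       1,482.4998
P = 75.4341.
Convexity = Σ t(t+1)·PV / [P·(1+y)²] = 1,482.4998 / (75.4341 × 1.170724) = 16.78697.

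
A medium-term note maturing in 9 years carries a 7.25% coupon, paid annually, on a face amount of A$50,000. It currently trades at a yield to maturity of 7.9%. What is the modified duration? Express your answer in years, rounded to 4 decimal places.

6.3624 years

Periodic yield y = 0.079. First find Macaulay duration:
  t   CF        PV=CF/(1+0.079)^t    t·PV
  1     3,625.00     3,359.5922     3,359.5922
  2     3,625.00     3,113.6165     6,227.2330
  3     3,625.00     2,885.6501     8,656.9504
  4     3,625.00     2,674.3746    10,697.4982
  5     3,625.00     2,478.5677    12,392.8385
  6     3,625.00     2,297.0970    13,782.5823
  7     3,625.00     2,128.9129    14,902.3905
  8     3,625.00     1,973.0426    15,784.3405
  9    53,625.00    27,050.4381   243,453.9428
  Σ                 47,961.2918   329,257.3685
P = 47,961.2918; Macaulay duration = 329,257.3685 / 47,961.2918 = 6.86506 years.
Modified duration = D_Mac / (1 + y) = 6.86506 / 1.079 = 6.36243 years.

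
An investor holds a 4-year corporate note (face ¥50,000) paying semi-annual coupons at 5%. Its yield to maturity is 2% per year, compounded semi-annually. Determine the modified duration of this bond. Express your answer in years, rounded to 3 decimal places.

3.659 years

Periodic yield y = 0.01. First find Macaulay duration:
  t   CF        PV=CF/(1+0.01)^t    t·PV
  1     1,250.00     1,237.6238     1,237.6238
  2     1,250.00     1,225.3701     2,450.7401
  3     1,250.00     1,213.2377     3,639.7131
  4     1,250.00     1,201.2254     4,804.9017
  5     1,250.00     1,189.3321     5,946.6605
  6     1,250.00     1,177.5565     7,065.3393
  7     1,250.00     1,165.8976     8,161.2830
  8    51,250.00    47,328.5152   378,628.1212
  Σ                 55,738.7583   411,934.3827
P = 55,738.7583; Macaulay duration = 411,934.3827 / 55,738.7583 = 7.39045 half-year periods = 3.69522 years.
Modified duration = D_Mac / (1 + y) = 3.69522 / 1.01 = 3.65864 years.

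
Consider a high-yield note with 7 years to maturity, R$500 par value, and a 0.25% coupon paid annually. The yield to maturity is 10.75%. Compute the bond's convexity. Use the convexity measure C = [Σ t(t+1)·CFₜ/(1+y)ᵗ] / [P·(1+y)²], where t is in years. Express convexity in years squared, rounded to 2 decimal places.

With y = 0.1075:
  t   CF        PV=CF/(1+0.1075)^t    t·PV        t(t+1)·PV
  1         1.25         1.1287         1.1287           2.2573
  2         1.25         1.0191         2.0382           6.1147
  3         1.25         0.9202         2.7606          11.0423
  4         1.25         0.8309         3.3235          16.6175
  5         1.25         0.7502         3.7511          22.5067
  6         1.25         0.6774         4.0644          28.4510
  7       501.25       245.2722     1,716.9051      13,735.2405
  Σ                    250.5986     1,733.9716      13,822.2300
P = 250.5986.
Convexity = Σ t(t+1)·PV / [P·(1+y)²] = 13,822.2300 / (250.5986 × 1.226556) = 44.96887.

44.97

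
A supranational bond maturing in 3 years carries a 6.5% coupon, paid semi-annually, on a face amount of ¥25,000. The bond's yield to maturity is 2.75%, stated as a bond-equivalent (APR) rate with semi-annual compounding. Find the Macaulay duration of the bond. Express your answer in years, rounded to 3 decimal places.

2.787 years

Periodic yield y = 0.01375. Discount each cash flow and weight by its period:
  t   CF        PV=CF/(1+0.01375)^t    t·PV
  1       812.50       801.4797       801.4797
  2       812.50       790.6088     1,581.2176
  3       812.50       779.8854     2,339.6561
  4       812.50       769.3074     3,077.2295
  5       812.50       758.8729     3,794.3644
  6    25,812.50    23,781.8078   142,690.8471
  Σ                 27,681.9619   154,284.7943
Price P = Σ PV = 27,681.9619.
Macaulay duration = Σ(t·PV) / P = 154,284.7943 / 27,681.9619 = 5.57348 half-year periods.
In years: 5.57348 / 2 = 2.78674 years.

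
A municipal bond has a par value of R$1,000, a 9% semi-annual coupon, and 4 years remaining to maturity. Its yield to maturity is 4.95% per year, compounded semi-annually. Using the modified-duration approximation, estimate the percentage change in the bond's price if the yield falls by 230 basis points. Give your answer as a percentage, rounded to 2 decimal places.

+7.83%

Periodic yield y = 0.02475. Modified duration first:
  t   CF        PV=CF/(1+0.02475)^t    t·PV
  1        45.00        43.9131        43.9131
  2        45.00        42.8525        85.7051
  3        45.00        41.8176       125.4527
  4        45.00        40.8076       163.2303
  5        45.00        39.8220       199.1099
  6        45.00        38.8602       233.1612
  7        45.00        37.9216       265.4514
  8     1,045.00       859.3555     6,874.8442
  Σ                  1,145.3502     7,990.8680
P = 1,145.3502; D_Mac = 6.97679 half-year periods = 3.48840 yrs; D_mod = 3.48840/(1+0.02475) = 3.40414 yrs.
ΔP/P ≈ -D_mod · Δy = -3.40414 × (-0.023) = +0.078295 = +7.8295%.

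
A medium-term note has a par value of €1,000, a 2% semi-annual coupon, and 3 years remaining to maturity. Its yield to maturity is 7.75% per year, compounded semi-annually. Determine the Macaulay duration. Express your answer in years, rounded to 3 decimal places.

2.919 years

Periodic yield y = 0.03875. Discount each cash flow and weight by its period:
  t   CF        PV=CF/(1+0.03875)^t    t·PV
  1        10.00         9.6270         9.6270
  2        10.00         9.2678        18.5357
  3        10.00         8.9221        26.7663
  4        10.00         8.5893        34.3570
  5        10.00         8.2688        41.3442
  6     1,010.00       803.9983     4,823.9901
  Σ                    848.6733     4,954.6202
Price P = Σ PV = 848.6733.
Macaulay duration = Σ(t·PV) / P = 4,954.6202 / 848.6733 = 5.83808 half-year periods.
In years: 5.83808 / 2 = 2.91904 years.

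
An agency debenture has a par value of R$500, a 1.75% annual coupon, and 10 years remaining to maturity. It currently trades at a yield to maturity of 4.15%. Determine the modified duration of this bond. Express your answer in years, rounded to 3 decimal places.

Periodic yield y = 0.0415. First find Macaulay duration:
  t   CF        PV=CF/(1+0.0415)^t    t·PV
  1         8.75         8.4013         8.4013
  2         8.75         8.0666        16.1332
  3         8.75         7.7452        23.2355
  4         8.75         7.4365        29.7462
  5         8.75         7.1402        35.7011
  6         8.75         6.8557        41.1343
  7         8.75         6.5825        46.0777
  8         8.75         6.3202        50.5620
  9         8.75         6.0684        54.6156
  10      508.75       338.7753     3,387.7525
  Σ                    403.3920     3,693.3594
P = 403.3920; Macaulay duration = 3,693.3594 / 403.3920 = 9.15576 years.
Modified duration = D_Mac / (1 + y) = 9.15576 / 1.0415 = 8.79093 years.

8.791 years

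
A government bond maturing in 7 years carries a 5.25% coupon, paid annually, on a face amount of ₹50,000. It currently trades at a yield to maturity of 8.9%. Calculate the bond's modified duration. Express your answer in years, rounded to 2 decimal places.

Periodic yield y = 0.089. First find Macaulay duration:
  t   CF        PV=CF/(1+0.089)^t    t·PV
  1     2,625.00     2,410.4683     2,410.4683
  2     2,625.00     2,213.4695     4,426.9391
  3     2,625.00     2,032.5707     6,097.7122
  4     2,625.00     1,866.4561     7,465.8246
  5     2,625.00     1,713.9175     8,569.5874
  6     2,625.00     1,573.8453     9,443.0715
  7    52,625.00    28,973.2324   202,812.6271
  Σ                 40,783.9599   241,226.2302
P = 40,783.9599; Macaulay duration = 241,226.2302 / 40,783.9599 = 5.91473 years.
Modified duration = D_Mac / (1 + y) = 5.91473 / 1.089 = 5.43134 years.

5.43 years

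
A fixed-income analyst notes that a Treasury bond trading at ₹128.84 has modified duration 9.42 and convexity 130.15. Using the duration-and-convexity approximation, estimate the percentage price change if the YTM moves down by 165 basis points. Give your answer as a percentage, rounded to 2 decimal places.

+17.31%

Duration effect: -D_mod·Δy = -9.42 × (-0.0165) = +0.155430
Convexity effect: ½·C·(Δy)² = 0.5 × 130.15 × (-0.0165)² = +0.01771666875
ΔP/P ≈ +0.155430 + 0.01771666875 = +0.17314666875
= +17.314666875%.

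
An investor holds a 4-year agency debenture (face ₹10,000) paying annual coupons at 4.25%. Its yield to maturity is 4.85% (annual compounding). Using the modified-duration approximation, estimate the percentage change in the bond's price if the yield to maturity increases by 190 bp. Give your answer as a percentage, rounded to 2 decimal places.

Periodic yield y = 0.0485. Modified duration first:
  t   CF        PV=CF/(1+0.0485)^t    t·PV
  1       425.00       405.3410       405.3410
  2       425.00       386.5913       773.1826
  3       425.00       368.7089     1,106.1267
  4    10,425.00     8,625.8584    34,503.4336
  Σ                  9,786.4996    36,788.0838
P = 9,786.4996; D_Mac = 3.75906 yrs; D_mod = 3.75906/(1+0.0485) = 3.58518 yrs.
ΔP/P ≈ -D_mod · Δy = -3.58518 × (+0.019) = -0.068118 = -6.8118%.

-6.81%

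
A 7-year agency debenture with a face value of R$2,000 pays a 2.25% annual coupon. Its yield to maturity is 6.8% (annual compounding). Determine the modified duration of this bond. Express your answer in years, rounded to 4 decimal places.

6.0590 years

Periodic yield y = 0.068. First find Macaulay duration:
  t   CF        PV=CF/(1+0.068)^t    t·PV
  1        45.00        42.1348        42.1348
  2        45.00        39.4521        78.9042
  3        45.00        36.9402       110.8205
  4        45.00        34.5882       138.3527
  5        45.00        32.3859       161.9296
  6        45.00        30.3239       181.9434
  7     2,045.00     1,290.3114     9,032.1800
  Σ                  1,506.1365     9,746.2651
P = 1,506.1365; Macaulay duration = 9,746.2651 / 1,506.1365 = 6.47104 years.
Modified duration = D_Mac / (1 + y) = 6.47104 / 1.068 = 6.05902 years.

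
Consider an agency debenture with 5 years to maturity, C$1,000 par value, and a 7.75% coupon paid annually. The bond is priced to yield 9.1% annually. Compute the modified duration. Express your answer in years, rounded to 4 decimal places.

Periodic yield y = 0.091. First find Macaulay duration:
  t   CF        PV=CF/(1+0.091)^t    t·PV
  1        77.50        71.0357        71.0357
  2        77.50        65.1107       130.2214
  3        77.50        59.6798       179.0394
  4        77.50        54.7019       218.8077
  5     1,077.50       697.0975     3,485.4875
  Σ                    947.6257     4,084.5918
P = 947.6257; Macaulay duration = 4,084.5918 / 947.6257 = 4.31034 years.
Modified duration = D_Mac / (1 + y) = 4.31034 / 1.091 = 3.95082 years.

3.9508 years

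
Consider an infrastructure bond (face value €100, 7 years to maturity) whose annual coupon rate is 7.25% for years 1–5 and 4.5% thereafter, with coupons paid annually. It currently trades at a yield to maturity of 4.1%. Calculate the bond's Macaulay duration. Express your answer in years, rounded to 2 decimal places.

5.82 years

Periodic yield y = 0.041. Discount each cash flow and weight by its year:
  t   CF        PV=CF/(1+0.041)^t    t·PV
  1         7.25         6.9645         6.9645
  2         7.25         6.6902        13.3803
  3         7.25         6.4267        19.2800
  4         7.25         6.1736        24.6942
  5         7.25         5.9304        29.6520
  6         4.50         3.5360        21.2158
  7       104.50        78.8790       552.1527
  Σ                    114.6002       667.3395
Price P = Σ PV = 114.6002.
Macaulay duration = Σ(t·PV) / P = 667.3395 / 114.6002 = 5.82320 years.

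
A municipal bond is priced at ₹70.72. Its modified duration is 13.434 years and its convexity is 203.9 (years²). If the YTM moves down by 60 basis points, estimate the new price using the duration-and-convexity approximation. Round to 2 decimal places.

₹76.68

Duration effect: -D_mod·Δy = -13.434 × (-0.006) = +0.080604
Convexity effect: ½·C·(Δy)² = 0.5 × 203.9 × (-0.006)² = +0.0036702
ΔP/P ≈ +0.080604 + 0.0036702 = +0.0842742
New price ≈ 70.72 × (1 + 0.0842742) = 76.679871424.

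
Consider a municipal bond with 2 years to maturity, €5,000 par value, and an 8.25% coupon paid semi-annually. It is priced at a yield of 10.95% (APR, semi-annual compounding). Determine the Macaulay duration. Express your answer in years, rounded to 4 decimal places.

Periodic yield y = 0.05475. Discount each cash flow and weight by its period:
  t   CF        PV=CF/(1+0.05475)^t    t·PV
  1       206.25       195.5440       195.5440
  2       206.25       185.3937       370.7873
  3       206.25       175.7702       527.3107
  4     5,206.25     4,206.5580    16,826.2320
  Σ                  4,763.2659    17,919.8741
Price P = Σ PV = 4,763.2659.
Macaulay duration = Σ(t·PV) / P = 17,919.8741 / 4,763.2659 = 3.76210 half-year periods.
In years: 3.76210 / 2 = 1.88105 years.

1.8810 years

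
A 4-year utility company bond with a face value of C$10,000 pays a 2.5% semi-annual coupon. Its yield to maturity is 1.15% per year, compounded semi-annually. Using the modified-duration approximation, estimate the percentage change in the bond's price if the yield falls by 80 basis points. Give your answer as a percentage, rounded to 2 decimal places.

+3.05%

Periodic yield y = 0.00575. Modified duration first:
  t   CF        PV=CF/(1+0.00575)^t    t·PV
  1       125.00       124.2854       124.2854
  2       125.00       123.5748       247.1496
  3       125.00       122.8683       368.6049
  4       125.00       122.1659       488.6634
  5       125.00       121.4674       607.3371
  6       125.00       120.7730       724.6379
  7       125.00       120.0825       840.5775
  8    10,125.00     9,671.0739    77,368.5912
  Σ                 10,526.2911    80,769.8470
P = 10,526.2911; D_Mac = 7.67315 half-year periods = 3.83658 yrs; D_mod = 3.83658/(1+0.00575) = 3.81464 yrs.
ΔP/P ≈ -D_mod · Δy = -3.81464 × (-0.008) = +0.030517 = +3.0517%.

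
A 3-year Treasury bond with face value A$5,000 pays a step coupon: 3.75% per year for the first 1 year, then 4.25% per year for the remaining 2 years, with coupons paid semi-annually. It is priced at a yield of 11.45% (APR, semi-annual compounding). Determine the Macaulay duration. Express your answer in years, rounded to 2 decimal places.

Periodic yield y = 0.05725. Discount each cash flow and weight by its period:
  t   CF        PV=CF/(1+0.05725)^t    t·PV
  1        93.75        88.6734        88.6734
  2        93.75        83.8718       167.7436
  3       106.25        89.9075       269.7225
  4       106.25        85.0390       340.1560
  5       106.25        80.4341       402.1707
  6     5,106.25     3,656.2502    21,937.5014
  Σ                  4,084.1761    23,205.9676
Price P = Σ PV = 4,084.1761.
Macaulay duration = Σ(t·PV) / P = 23,205.9676 / 4,084.1761 = 5.68192 half-year periods.
In years: 5.68192 / 2 = 2.84096 years.

2.84 years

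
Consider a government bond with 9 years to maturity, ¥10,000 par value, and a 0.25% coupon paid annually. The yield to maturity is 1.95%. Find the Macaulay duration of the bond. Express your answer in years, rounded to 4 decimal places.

Periodic yield y = 0.0195. Discount each cash flow and weight by its year:
  t   CF        PV=CF/(1+0.0195)^t    t·PV
  1        25.00        24.5218        24.5218
  2        25.00        24.0528        48.1056
  3        25.00        23.5927        70.7782
  4        25.00        23.1415        92.5659
  5        25.00        22.6989       113.4943
  6        25.00        22.2647       133.5881
  7        25.00        21.8388       152.8718
  8        25.00        21.4211       171.3690
  9    10,025.00     8,425.5704    75,830.1333
  Σ                  8,609.1027    76,637.4280
Price P = Σ PV = 8,609.1027.
Macaulay duration = Σ(t·PV) / P = 76,637.4280 / 8,609.1027 = 8.90191 years.

8.9019 years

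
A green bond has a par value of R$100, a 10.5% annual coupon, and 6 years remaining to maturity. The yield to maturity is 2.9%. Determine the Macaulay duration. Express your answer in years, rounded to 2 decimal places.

4.96 years

Periodic yield y = 0.029. Discount each cash flow and weight by its year:
  t   CF        PV=CF/(1+0.029)^t    t·PV
  1        10.50        10.2041        10.2041
  2        10.50         9.9165        19.8330
  3        10.50         9.6370        28.9111
  4        10.50         9.3654        37.4617
  5        10.50         9.1015        45.5074
  6       110.50        93.0829       558.4976
  Σ                    141.3075       700.4149
Price P = Σ PV = 141.3075.
Macaulay duration = Σ(t·PV) / P = 700.4149 / 141.3075 = 4.95667 years.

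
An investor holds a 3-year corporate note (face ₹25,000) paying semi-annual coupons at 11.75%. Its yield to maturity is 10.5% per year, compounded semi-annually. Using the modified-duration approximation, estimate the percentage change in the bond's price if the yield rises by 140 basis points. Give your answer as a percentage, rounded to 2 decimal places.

-3.49%

Periodic yield y = 0.0525. Modified duration first:
  t   CF        PV=CF/(1+0.0525)^t    t·PV
  1     1,468.75     1,395.4869     1,395.4869
  2     1,468.75     1,325.8783     2,651.7566
  3     1,468.75     1,259.7419     3,779.2256
  4     1,468.75     1,196.9044     4,787.6176
  5     1,468.75     1,137.2013     5,686.0066
  6    26,468.75    19,471.5626   116,829.3755
  Σ                 25,786.7754   135,129.4689
P = 25,786.7754; D_Mac = 5.24026 half-year periods = 2.62013 yrs; D_mod = 2.62013/(1+0.0525) = 2.48944 yrs.
ΔP/P ≈ -D_mod · Δy = -2.48944 × (+0.014) = -0.034852 = -3.4852%.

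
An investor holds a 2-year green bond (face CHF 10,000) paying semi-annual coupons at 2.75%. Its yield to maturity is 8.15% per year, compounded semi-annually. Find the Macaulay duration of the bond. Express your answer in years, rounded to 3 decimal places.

Periodic yield y = 0.04075. Discount each cash flow and weight by its period:
  t   CF        PV=CF/(1+0.04075)^t    t·PV
  1       137.50       132.1163       132.1163
  2       137.50       126.9433       253.8866
  3       137.50       121.9729       365.9188
  4    10,137.50     8,640.6256    34,562.5025
  Σ                  9,021.6581    35,314.4242
Price P = Σ PV = 9,021.6581.
Macaulay duration = Σ(t·PV) / P = 35,314.4242 / 9,021.6581 = 3.91441 half-year periods.
In years: 3.91441 / 2 = 1.95720 years.

1.957 years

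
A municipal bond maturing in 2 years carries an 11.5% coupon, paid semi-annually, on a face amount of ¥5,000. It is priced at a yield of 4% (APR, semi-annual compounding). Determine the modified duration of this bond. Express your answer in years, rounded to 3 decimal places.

1.818 years

Periodic yield y = 0.02. First find Macaulay duration:
  t   CF        PV=CF/(1+0.02)^t    t·PV
  1       287.50       281.8627       281.8627
  2       287.50       276.3360       552.6720
  3       287.50       270.9177       812.7530
  4     5,287.50     4,884.8327    19,539.3308
  Σ                  5,713.9491    21,186.6186
P = 5,713.9491; Macaulay duration = 21,186.6186 / 5,713.9491 = 3.70788 half-year periods = 1.85394 years.
Modified duration = D_Mac / (1 + y) = 1.85394 / 1.02 = 1.81759 years.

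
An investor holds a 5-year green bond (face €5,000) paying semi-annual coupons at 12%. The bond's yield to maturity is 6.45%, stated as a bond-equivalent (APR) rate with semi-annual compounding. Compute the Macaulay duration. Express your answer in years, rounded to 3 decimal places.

Periodic yield y = 0.03225. Discount each cash flow and weight by its period:
  t   CF        PV=CF/(1+0.03225)^t    t·PV
  1       300.00       290.6273       290.6273
  2       300.00       281.5474       563.0947
  3       300.00       272.7511       818.2534
  4       300.00       264.2297     1,056.9189
  5       300.00       255.9746     1,279.8728
  6       300.00       247.9773     1,487.8637
  7       300.00       240.2299     1,681.6091
  8       300.00       232.7245     1,861.7961
  9       300.00       225.4536     2,029.0827
  10    5,300.00     3,858.5751    38,585.7507
  Σ                  6,170.0904    49,654.8694
Price P = Σ PV = 6,170.0904.
Macaulay duration = Σ(t·PV) / P = 49,654.8694 / 6,170.0904 = 8.04767 half-year periods.
In years: 8.04767 / 2 = 4.02384 years.

4.024 years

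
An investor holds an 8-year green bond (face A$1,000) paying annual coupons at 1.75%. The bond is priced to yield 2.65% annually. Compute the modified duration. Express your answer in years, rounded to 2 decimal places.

Periodic yield y = 0.0265. First find Macaulay duration:
  t   CF        PV=CF/(1+0.0265)^t    t·PV
  1        17.50        17.0482        17.0482
  2        17.50        16.6081        33.2162
  3        17.50        16.1794        48.5381
  4        17.50        15.7617        63.0467
  5        17.50        15.3548        76.7738
  6        17.50        14.9584        89.7502
  7        17.50        14.5722       102.0055
  8     1,017.50       825.3968     6,603.1745
  Σ                    935.8795     7,033.5532
P = 935.8795; Macaulay duration = 7,033.5532 / 935.8795 = 7.51545 years.
Modified duration = D_Mac / (1 + y) = 7.51545 / 1.0265 = 7.32143 years.

7.32 years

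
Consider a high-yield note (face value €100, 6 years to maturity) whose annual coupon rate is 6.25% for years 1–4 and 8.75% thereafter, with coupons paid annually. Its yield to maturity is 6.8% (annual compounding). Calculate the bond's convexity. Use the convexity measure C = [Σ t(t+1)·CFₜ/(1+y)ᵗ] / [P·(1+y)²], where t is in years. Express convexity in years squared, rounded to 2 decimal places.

30.16

With y = 0.068:
  t   CF        PV=CF/(1+0.068)^t    t·PV        t(t+1)·PV
  1         6.25         5.8521         5.8521          11.7041
  2         6.25         5.4795        10.9589          32.8767
  3         6.25         5.1306        15.3917          61.5669
  4         6.25         4.8039        19.2156          96.0782
  5         8.75         6.2973        31.4863         188.9179
  6       108.75        73.2827       439.6965       3,077.8754
  Σ                    100.8460       522.6012       3,469.0193
P = 100.8460.
Convexity = Σ t(t+1)·PV / [P·(1+y)²] = 3,469.0193 / (100.8460 × 1.140624) = 30.15820.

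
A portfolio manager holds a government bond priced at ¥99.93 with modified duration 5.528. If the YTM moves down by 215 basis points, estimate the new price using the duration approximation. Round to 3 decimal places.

Duration approximation: ΔP/P ≈ -D_mod · Δy = -5.528 × (-0.0215) = +0.118852.
New price ≈ 99.93 × (1 + 0.118852) = 111.80688036.

¥111.807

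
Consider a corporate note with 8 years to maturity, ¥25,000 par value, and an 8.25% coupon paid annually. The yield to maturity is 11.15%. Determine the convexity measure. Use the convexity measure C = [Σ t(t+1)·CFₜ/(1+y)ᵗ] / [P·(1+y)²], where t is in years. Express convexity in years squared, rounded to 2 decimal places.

With y = 0.1115:
  t   CF        PV=CF/(1+0.1115)^t    t·PV        t(t+1)·PV
  1     2,062.50     1,855.6005     1,855.6005       3,711.2011
  2     2,062.50     1,669.4562     3,338.9124      10,016.7371
  3     2,062.50     1,501.9849     4,505.9546      18,023.8184
  4     2,062.50     1,351.3134     5,405.2537      27,026.2684
  5     2,062.50     1,215.7566     6,078.7828      36,472.6968
  6     2,062.50     1,093.7981     6,562.7885      45,939.5192
  7     2,062.50       984.0738     6,888.5169      55,108.1352
  8    27,062.50    11,616.9515    92,935.6123     836,420.5103
  Σ                 21,288.9350   127,571.4216   1,032,718.8864
P = 21,288.9350.
Convexity = Σ t(t+1)·PV / [P·(1+y)²] = 1,032,718.8864 / (21,288.9350 × 1.235432) = 39.26533.

39.27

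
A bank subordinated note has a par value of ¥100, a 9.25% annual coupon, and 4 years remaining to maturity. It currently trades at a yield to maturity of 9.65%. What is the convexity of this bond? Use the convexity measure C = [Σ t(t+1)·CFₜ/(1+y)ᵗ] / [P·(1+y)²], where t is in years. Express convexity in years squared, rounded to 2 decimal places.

13.97

With y = 0.0965:
  t   CF        PV=CF/(1+0.0965)^t    t·PV        t(t+1)·PV
  1         9.25         8.4359         8.4359          16.8719
  2         9.25         7.6935        15.3870          46.1611
  3         9.25         7.0164        21.0493          84.1971
  4       109.25        75.5765       302.3061       1,511.5304
  Σ                     98.7224       347.1783       1,658.7604
P = 98.7224.
Convexity = Σ t(t+1)·PV / [P·(1+y)²] = 1,658.7604 / (98.7224 × 1.202312) = 13.97497.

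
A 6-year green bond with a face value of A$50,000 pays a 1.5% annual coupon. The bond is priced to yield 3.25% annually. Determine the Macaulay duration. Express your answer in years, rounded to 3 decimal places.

Periodic yield y = 0.0325. Discount each cash flow and weight by its year:
  t   CF        PV=CF/(1+0.0325)^t    t·PV
  1       750.00       726.3923       726.3923
  2       750.00       703.5276     1,407.0552
  3       750.00       681.3827     2,044.1480
  4       750.00       659.9348     2,639.7391
  5       750.00       639.1620     3,195.8101
  6    50,750.00    41,888.5845   251,331.5068
  Σ                 45,298.9838   261,344.6515
Price P = Σ PV = 45,298.9838.
Macaulay duration = Σ(t·PV) / P = 261,344.6515 / 45,298.9838 = 5.76933 years.

5.769 years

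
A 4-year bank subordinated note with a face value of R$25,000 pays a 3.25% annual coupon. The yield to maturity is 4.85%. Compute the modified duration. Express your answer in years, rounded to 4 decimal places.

3.6326 years

Periodic yield y = 0.0485. First find Macaulay duration:
  t   CF        PV=CF/(1+0.0485)^t    t·PV
  1       812.50       774.9165       774.9165
  2       812.50       739.0716     1,478.1432
  3       812.50       704.8847     2,114.6540
  4    25,812.50    21,357.7909    85,431.1635
  Σ                 23,576.6637    89,798.8772
P = 23,576.6637; Macaulay duration = 89,798.8772 / 23,576.6637 = 3.80880 years.
Modified duration = D_Mac / (1 + y) = 3.80880 / 1.0485 = 3.63262 years.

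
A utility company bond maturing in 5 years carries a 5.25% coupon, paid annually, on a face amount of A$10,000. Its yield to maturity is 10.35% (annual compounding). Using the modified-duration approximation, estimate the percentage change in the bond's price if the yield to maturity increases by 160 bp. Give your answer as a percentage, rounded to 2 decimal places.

-6.47%

Periodic yield y = 0.1035. Modified duration first:
  t   CF        PV=CF/(1+0.1035)^t    t·PV
  1       525.00       475.7589       475.7589
  2       525.00       431.1363       862.2727
  3       525.00       390.6990     1,172.0970
  4       525.00       354.0544     1,416.2175
  5    10,525.00     6,432.2130    32,161.0650
  Σ                  8,083.8616    36,087.4110
P = 8,083.8616; D_Mac = 4.46413 yrs; D_mod = 4.46413/(1+0.1035) = 4.04543 yrs.
ΔP/P ≈ -D_mod · Δy = -4.04543 × (+0.016) = -0.064727 = -6.4727%.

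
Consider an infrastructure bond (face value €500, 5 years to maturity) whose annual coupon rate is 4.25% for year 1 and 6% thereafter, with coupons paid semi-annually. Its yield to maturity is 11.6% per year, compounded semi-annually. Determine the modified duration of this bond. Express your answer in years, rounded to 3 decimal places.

4.136 years

Periodic yield y = 0.058. First find Macaulay duration:
  t   CF        PV=CF/(1+0.058)^t    t·PV
  1       10.625        10.0425        10.0425
  2       10.625         9.4920        18.9840
  3       15.000        12.6658        37.9975
  4       15.000        11.9715        47.8860
  5       15.000        11.3152        56.5761
  6       15.000        10.6949        64.1695
  7       15.000        10.1086        70.7603
  8       15.000         9.5545        76.4356
  9       15.000         9.0307        81.2761
  10     515.000       293.0560     2,930.5596
  Σ                    387.9317     3,394.6872
P = 387.9317; Macaulay duration = 3,394.6872 / 387.9317 = 8.75073 half-year periods = 4.37537 years.
Modified duration = D_Mac / (1 + y) = 4.37537 / 1.058 = 4.13551 years.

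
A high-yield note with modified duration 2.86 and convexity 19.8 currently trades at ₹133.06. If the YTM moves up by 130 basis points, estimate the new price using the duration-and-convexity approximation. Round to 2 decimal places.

Duration effect: -D_mod·Δy = -2.86 × (+0.013) = -0.037180
Convexity effect: ½·C·(Δy)² = 0.5 × 19.8 × (0.013)² = +0.0016731
ΔP/P ≈ -0.037180 + 0.0016731 = -0.0355069
New price ≈ 133.06 × (1 - 0.0355069) = 128.335451886.

₹128.34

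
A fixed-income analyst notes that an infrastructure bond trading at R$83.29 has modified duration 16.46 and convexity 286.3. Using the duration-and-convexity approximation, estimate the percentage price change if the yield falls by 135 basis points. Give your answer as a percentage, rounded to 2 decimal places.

+24.83%

Duration effect: -D_mod·Δy = -16.46 × (-0.0135) = +0.222210
Convexity effect: ½·C·(Δy)² = 0.5 × 286.3 × (-0.0135)² = +0.0260890875
ΔP/P ≈ +0.222210 + 0.0260890875 = +0.2482990875
= +24.82990875%.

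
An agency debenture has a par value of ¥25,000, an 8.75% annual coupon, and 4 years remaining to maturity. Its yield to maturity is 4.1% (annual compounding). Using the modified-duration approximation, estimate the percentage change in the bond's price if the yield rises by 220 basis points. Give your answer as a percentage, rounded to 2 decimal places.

-7.56%

Periodic yield y = 0.041. Modified duration first:
  t   CF        PV=CF/(1+0.041)^t    t·PV
  1     2,187.50     2,101.3449     2,101.3449
  2     2,187.50     2,018.5830     4,037.1659
  3     2,187.50     1,939.0807     5,817.2420
  4    27,187.50    23,150.8188    92,603.2753
  Σ                 29,209.8273   104,559.0280
P = 29,209.8273; D_Mac = 3.57958 yrs; D_mod = 3.57958/(1+0.041) = 3.43860 yrs.
ΔP/P ≈ -D_mod · Δy = -3.43860 × (+0.022) = -0.075649 = -7.5649%.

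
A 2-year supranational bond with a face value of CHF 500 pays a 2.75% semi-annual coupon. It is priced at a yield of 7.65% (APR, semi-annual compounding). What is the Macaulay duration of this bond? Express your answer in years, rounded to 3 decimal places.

Periodic yield y = 0.03825. Discount each cash flow and weight by its period:
  t   CF        PV=CF/(1+0.03825)^t    t·PV
  1        6.875         6.6217         6.6217
  2        6.875         6.3778        12.7555
  3        6.875         6.1428        18.4284
  4      506.875       436.2075     1,744.8299
  Σ                    455.3498     1,782.6356
Price P = Σ PV = 455.3498.
Macaulay duration = Σ(t·PV) / P = 1,782.6356 / 455.3498 = 3.91487 half-year periods.
In years: 3.91487 / 2 = 1.95744 years.

1.957 years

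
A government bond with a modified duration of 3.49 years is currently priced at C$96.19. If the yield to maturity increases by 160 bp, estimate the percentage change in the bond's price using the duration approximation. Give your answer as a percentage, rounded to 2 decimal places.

Duration approximation: ΔP/P ≈ -D_mod · Δy = -3.49 × (+0.016) = -0.055840.
As a percentage: -5.5840%.

-5.58%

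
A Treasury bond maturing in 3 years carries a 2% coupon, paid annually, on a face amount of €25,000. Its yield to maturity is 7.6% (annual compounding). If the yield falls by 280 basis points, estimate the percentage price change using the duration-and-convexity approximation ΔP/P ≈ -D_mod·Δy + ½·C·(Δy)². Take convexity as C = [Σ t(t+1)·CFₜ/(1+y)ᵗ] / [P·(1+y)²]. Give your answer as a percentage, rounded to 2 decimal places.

+8.04%

With y = 0.076:
  t   CF        PV=CF/(1+0.076)^t    t·PV        t(t+1)·PV
  1       500.00       464.6840       464.6840         929.3680
  2       500.00       431.8625       863.7249       2,591.1748
  3    25,500.00    20,469.3177    61,407.9531     245,631.8123
  Σ                 21,365.8642    62,736.3620     249,152.3551
P = 21,365.8642; D_Mac = 2.93629 yrs; D_mod = 2.72889 yrs; C = 10.07210.
Duration effect: -2.72889 × (-0.028) = +0.076409
Convexity effect: 0.5 × 10.07210 × (-0.028)² = +0.0039483
ΔP/P ≈ +0.076409 + 0.0039483 = +0.080357 = +8.0357%.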